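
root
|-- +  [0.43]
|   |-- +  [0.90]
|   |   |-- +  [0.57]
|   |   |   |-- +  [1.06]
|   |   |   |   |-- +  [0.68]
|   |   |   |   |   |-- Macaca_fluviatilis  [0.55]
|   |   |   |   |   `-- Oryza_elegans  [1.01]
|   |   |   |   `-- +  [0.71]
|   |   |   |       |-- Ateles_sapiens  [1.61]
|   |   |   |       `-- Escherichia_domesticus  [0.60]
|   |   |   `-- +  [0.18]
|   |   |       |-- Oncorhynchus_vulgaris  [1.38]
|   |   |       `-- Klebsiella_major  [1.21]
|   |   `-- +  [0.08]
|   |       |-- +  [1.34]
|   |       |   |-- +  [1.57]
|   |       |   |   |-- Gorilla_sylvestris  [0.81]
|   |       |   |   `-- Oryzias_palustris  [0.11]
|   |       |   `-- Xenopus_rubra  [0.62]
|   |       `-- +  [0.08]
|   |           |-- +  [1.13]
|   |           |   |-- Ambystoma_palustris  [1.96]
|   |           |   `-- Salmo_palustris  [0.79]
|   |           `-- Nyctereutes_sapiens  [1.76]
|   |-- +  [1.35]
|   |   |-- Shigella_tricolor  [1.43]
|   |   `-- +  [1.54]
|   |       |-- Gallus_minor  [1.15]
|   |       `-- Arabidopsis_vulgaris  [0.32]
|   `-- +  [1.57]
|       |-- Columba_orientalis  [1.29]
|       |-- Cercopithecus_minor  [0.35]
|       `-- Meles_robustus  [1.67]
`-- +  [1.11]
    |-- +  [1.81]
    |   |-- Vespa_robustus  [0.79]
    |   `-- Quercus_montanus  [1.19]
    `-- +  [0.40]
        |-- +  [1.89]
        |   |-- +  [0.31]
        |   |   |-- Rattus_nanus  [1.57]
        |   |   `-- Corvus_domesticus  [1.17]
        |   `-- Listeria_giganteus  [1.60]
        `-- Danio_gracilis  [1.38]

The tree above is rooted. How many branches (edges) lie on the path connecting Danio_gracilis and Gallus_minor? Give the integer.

The MRCA of Danio_gracilis and Gallus_minor is the root of the tree.
From Danio_gracilis up to that node: 3 branches. From Gallus_minor up to the same node: 4 branches. Total: 3 + 4 = 7.

7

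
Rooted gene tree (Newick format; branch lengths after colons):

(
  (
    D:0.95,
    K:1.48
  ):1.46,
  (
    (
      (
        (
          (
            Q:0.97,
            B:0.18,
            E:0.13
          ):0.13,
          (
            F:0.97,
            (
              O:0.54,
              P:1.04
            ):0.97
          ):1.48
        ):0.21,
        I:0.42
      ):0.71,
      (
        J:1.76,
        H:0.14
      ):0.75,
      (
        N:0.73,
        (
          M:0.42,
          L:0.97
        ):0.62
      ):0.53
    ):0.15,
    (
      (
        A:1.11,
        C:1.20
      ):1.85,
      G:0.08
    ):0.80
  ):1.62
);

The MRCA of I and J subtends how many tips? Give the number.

The MRCA of I and J is the node subtending ((((Q,B,E),(F,(O,P))),I),(J,H),(N,(M,L))).
That clade contains 12 terminal taxa: B, E, F, H, I, J, L, M, N, O, P, Q.

12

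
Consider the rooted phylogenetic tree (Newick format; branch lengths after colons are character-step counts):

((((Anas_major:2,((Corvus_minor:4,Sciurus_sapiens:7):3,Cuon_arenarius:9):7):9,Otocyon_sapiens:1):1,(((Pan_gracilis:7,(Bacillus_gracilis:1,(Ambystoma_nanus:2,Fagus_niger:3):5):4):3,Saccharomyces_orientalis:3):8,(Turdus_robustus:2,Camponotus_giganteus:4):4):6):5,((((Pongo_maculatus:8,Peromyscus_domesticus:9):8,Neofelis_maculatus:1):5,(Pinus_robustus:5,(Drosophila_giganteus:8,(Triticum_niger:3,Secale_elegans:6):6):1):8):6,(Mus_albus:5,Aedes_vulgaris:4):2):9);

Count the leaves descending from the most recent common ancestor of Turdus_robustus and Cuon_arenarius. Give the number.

12

The MRCA of Turdus_robustus and Cuon_arenarius is the node subtending (((Anas_major,((Corvus_minor,Sciurus_sapiens),Cuon_arenarius)),Otocyon_sapiens),(((Pan_gracilis,(Bacillus_gracilis,(Ambystoma_nanus,Fagus_niger))),Saccharomyces_orientalis),(Turdus_robustus,Camponotus_giganteus))).
That clade contains 12 terminal taxa: Ambystoma_nanus, Anas_major, Bacillus_gracilis, Camponotus_giganteus, Corvus_minor, Cuon_arenarius, Fagus_niger, Otocyon_sapiens, Pan_gracilis, Saccharomyces_orientalis, Sciurus_sapiens, Turdus_robustus.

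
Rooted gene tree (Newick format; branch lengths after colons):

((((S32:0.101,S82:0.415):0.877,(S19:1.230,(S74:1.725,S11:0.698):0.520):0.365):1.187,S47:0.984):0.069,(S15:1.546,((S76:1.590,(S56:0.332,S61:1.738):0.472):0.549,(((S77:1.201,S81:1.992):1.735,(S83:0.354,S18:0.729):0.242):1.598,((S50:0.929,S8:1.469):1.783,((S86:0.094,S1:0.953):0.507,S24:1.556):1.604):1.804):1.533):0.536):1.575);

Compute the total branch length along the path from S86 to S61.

The path runs S86 → … → MRCA → … → S61; the MRCA is the node subtending ((S76,(S56,S61)),(((S77,S81),(S83,S18)),((S50,S8),((S86,S1),S24)))).
Branch lengths along that path: 0.094 + 0.507 + 1.604 + 1.804 + 1.533 + 0.549 + 0.472 + 1.738 = 8.301.

8.301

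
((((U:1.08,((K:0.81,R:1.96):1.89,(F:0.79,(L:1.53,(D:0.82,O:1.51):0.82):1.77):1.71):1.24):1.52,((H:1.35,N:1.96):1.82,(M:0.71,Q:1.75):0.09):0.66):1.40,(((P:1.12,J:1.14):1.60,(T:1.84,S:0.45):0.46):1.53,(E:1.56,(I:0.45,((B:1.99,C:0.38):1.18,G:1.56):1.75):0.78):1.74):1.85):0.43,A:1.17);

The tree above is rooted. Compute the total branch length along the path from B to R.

17.30

The path runs B → … → MRCA → … → R; the MRCA is the node subtending (((U,((K,R),(F,(L,(D,O))))),((H,N),(M,Q))),(((P,J),(T,S)),(E,(I,((B,C),G))))).
Branch lengths along that path: 1.99 + 1.18 + 1.75 + 0.78 + 1.74 + 1.85 + 1.40 + 1.52 + 1.24 + 1.89 + 1.96 = 17.30.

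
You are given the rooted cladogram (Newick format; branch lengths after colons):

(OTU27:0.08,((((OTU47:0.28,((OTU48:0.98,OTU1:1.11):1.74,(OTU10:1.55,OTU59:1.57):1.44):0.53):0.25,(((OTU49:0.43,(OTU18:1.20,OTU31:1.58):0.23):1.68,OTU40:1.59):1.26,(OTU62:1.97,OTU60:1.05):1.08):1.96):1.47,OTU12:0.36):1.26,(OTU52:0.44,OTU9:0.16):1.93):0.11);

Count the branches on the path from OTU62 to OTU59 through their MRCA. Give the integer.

7

The MRCA of OTU62 and OTU59 is the node subtending ((OTU47,((OTU48,OTU1),(OTU10,OTU59))),(((OTU49,(OTU18,OTU31)),OTU40),(OTU62,OTU60))).
From OTU62 up to that node: 3 branches. From OTU59 up to the same node: 4 branches. Total: 3 + 4 = 7.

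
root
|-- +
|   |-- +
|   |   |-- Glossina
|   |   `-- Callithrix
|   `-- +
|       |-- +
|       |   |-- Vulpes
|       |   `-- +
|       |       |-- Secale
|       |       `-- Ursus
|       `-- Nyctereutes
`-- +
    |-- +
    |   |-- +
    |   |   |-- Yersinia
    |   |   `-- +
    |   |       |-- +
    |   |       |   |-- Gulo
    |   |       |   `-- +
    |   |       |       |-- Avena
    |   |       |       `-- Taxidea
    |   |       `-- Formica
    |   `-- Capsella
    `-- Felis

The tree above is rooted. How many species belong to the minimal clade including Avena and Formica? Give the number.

4

The MRCA of Avena and Formica is the node subtending ((Gulo,(Avena,Taxidea)),Formica).
That clade contains 4 terminal taxa: Avena, Formica, Gulo, Taxidea.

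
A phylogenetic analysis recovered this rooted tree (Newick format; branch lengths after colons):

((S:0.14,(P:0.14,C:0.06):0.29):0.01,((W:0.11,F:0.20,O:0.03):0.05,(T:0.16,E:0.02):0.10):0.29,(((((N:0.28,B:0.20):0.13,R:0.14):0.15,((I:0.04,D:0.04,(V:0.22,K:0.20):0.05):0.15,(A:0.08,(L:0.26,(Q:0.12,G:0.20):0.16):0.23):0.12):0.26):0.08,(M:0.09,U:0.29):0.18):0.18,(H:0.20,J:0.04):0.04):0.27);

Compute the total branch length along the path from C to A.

The path runs C → … → MRCA → … → A; the MRCA is the root of the tree.
Branch lengths along that path: 0.06 + 0.29 + 0.01 + 0.27 + 0.18 + 0.08 + 0.26 + 0.12 + 0.08 = 1.35.

1.35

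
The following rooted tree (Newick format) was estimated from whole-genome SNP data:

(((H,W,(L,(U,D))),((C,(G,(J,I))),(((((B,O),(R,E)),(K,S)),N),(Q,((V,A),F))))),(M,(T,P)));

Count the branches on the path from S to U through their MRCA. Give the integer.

The MRCA of S and U is the node subtending ((H,W,(L,(U,D))),((C,(G,(J,I))),(((((B,O),(R,E)),(K,S)),N),(Q,((V,A),F))))).
From S up to that node: 6 branches. From U up to the same node: 4 branches. Total: 6 + 4 = 10.

10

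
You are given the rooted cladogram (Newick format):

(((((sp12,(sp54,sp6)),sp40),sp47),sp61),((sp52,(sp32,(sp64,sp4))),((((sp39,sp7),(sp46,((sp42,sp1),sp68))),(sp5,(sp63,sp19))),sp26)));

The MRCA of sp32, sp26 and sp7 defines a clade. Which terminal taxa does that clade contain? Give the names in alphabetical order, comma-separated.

Tracing sp32: it sits inside (sp32,(sp64,sp4)).
Tracing sp26: it sits inside ((((sp39,sp7),(sp46,((sp42,sp1),sp68))),(sp5,(sp63,sp19))),sp26).
Tracing sp7: it sits inside (sp39,sp7).
The smallest clade enclosing all 3 is ((sp52,(sp32,(sp64,sp4))),((((sp39,sp7),(sp46,((sp42,sp1),sp68))),(sp5,(sp63,sp19))),sp26)); the answer is its 14 terminal taxa in alphabetical order.

sp1, sp19, sp26, sp32, sp39, sp4, sp42, sp46, sp5, sp52, sp63, sp64, sp68, sp7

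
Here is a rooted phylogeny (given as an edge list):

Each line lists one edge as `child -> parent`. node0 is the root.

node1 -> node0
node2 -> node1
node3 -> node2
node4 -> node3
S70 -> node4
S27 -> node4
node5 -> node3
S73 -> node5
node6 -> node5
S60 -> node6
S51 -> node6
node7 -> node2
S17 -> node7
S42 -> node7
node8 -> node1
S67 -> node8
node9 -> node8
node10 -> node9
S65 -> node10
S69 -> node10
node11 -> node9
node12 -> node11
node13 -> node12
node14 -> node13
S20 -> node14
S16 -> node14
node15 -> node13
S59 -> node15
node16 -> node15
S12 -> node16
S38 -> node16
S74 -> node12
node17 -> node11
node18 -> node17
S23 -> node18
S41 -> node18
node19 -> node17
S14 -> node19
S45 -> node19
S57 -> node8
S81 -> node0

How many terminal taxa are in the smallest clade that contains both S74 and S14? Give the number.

The MRCA of S74 and S14 is the node subtending ((((S20,S16),(S59,(S12,S38))),S74),((S23,S41),(S14,S45))).
That clade contains 10 terminal taxa: S12, S14, S16, S20, S23, S38, S41, S45, S59, S74.

10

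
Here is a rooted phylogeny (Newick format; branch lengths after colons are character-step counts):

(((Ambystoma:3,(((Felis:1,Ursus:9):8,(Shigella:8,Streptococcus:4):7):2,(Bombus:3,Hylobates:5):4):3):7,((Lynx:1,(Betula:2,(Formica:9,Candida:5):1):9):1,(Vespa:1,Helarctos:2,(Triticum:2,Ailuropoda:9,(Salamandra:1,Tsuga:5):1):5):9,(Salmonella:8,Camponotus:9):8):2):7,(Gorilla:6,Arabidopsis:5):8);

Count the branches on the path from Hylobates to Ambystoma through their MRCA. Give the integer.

4

The MRCA of Hylobates and Ambystoma is the node subtending (Ambystoma,(((Felis,Ursus),(Shigella,Streptococcus)),(Bombus,Hylobates))).
From Hylobates up to that node: 3 branches. From Ambystoma up to the same node: 1 branch. Total: 3 + 1 = 4.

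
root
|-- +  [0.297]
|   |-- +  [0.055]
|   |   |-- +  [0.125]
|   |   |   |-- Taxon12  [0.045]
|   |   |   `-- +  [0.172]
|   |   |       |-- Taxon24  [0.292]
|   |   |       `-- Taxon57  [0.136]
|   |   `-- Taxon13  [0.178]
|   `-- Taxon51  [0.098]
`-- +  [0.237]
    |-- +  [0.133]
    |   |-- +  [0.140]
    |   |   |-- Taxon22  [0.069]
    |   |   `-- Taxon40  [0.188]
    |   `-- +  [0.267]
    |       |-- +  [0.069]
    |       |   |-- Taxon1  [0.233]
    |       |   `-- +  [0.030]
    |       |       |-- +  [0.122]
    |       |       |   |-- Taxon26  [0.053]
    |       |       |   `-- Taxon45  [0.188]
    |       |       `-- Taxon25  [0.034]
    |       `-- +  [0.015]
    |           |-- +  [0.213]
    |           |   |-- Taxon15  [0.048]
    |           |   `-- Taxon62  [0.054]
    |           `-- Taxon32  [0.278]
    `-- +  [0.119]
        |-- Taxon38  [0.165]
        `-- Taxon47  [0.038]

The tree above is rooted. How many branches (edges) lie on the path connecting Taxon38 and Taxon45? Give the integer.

8

The MRCA of Taxon38 and Taxon45 is the node subtending (((Taxon22,Taxon40),((Taxon1,((Taxon26,Taxon45),Taxon25)),((Taxon15,Taxon62),Taxon32))),(Taxon38,Taxon47)).
From Taxon38 up to that node: 2 branches. From Taxon45 up to the same node: 6 branches. Total: 2 + 6 = 8.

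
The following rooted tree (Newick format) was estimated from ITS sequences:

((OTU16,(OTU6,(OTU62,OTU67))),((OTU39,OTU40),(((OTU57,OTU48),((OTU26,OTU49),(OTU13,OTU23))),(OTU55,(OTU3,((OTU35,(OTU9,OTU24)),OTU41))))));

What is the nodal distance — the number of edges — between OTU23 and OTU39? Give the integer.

7

The MRCA of OTU23 and OTU39 is the node subtending ((OTU39,OTU40),(((OTU57,OTU48),((OTU26,OTU49),(OTU13,OTU23))),(OTU55,(OTU3,((OTU35,(OTU9,OTU24)),OTU41))))).
From OTU23 up to that node: 5 branches. From OTU39 up to the same node: 2 branches. Total: 5 + 2 = 7.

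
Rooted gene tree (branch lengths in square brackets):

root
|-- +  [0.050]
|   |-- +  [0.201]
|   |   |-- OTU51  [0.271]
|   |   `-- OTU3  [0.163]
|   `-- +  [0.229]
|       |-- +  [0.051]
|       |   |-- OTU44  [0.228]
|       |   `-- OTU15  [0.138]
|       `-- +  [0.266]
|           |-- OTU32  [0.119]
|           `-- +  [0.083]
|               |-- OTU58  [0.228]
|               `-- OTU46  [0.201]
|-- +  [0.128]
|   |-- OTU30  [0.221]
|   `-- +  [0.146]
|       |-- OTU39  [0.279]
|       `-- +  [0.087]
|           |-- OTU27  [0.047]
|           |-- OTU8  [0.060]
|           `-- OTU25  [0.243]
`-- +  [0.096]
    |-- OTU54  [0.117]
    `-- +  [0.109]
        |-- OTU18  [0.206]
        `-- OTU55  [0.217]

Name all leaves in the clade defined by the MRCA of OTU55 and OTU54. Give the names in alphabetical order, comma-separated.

Tracing OTU55: it sits inside (OTU18,OTU55).
Tracing OTU54: it sits inside (OTU54,(OTU18,OTU55)).
The smallest clade enclosing both is (OTU54,(OTU18,OTU55)); the answer is its 3 terminal taxa in alphabetical order.

OTU18, OTU54, OTU55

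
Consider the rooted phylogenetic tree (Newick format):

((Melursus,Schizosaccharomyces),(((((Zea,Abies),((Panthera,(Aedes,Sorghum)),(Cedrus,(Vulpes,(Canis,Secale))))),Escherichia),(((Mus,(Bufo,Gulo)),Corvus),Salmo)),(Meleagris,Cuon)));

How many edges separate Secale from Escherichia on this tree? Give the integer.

The MRCA of Secale and Escherichia is the node subtending (((Zea,Abies),((Panthera,(Aedes,Sorghum)),(Cedrus,(Vulpes,(Canis,Secale))))),Escherichia).
From Secale up to that node: 6 branches. From Escherichia up to the same node: 1 branch. Total: 6 + 1 = 7.

7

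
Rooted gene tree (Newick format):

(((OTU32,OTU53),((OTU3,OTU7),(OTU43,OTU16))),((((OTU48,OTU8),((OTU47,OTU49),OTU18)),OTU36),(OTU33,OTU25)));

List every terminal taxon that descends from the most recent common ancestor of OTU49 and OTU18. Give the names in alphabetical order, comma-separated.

OTU18, OTU47, OTU49

Tracing OTU49: it sits inside (OTU47,OTU49).
Tracing OTU18: it sits inside ((OTU47,OTU49),OTU18).
The smallest clade enclosing both is ((OTU47,OTU49),OTU18); the answer is its 3 terminal taxa in alphabetical order.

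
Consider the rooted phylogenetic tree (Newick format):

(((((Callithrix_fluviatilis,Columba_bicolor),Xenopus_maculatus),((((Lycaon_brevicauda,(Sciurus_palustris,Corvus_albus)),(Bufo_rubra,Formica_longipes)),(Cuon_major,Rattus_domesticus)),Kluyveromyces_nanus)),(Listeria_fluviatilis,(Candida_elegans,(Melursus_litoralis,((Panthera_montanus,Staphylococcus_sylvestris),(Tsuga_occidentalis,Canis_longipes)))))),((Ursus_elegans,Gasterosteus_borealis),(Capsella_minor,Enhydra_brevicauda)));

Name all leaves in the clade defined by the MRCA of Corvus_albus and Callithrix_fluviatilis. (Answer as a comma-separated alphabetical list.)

Bufo_rubra, Callithrix_fluviatilis, Columba_bicolor, Corvus_albus, Cuon_major, Formica_longipes, Kluyveromyces_nanus, Lycaon_brevicauda, Rattus_domesticus, Sciurus_palustris, Xenopus_maculatus

Tracing Corvus_albus: it sits inside (Sciurus_palustris,Corvus_albus).
Tracing Callithrix_fluviatilis: it sits inside (Callithrix_fluviatilis,Columba_bicolor).
The smallest clade enclosing both is (((Callithrix_fluviatilis,Columba_bicolor),Xenopus_maculatus),((((Lycaon_brevicauda,(Sciurus_palustris,Corvus_albus)),(Bufo_rubra,Formica_longipes)),(Cuon_major,Rattus_domesticus)),Kluyveromyces_nanus)); the answer is its 11 terminal taxa in alphabetical order.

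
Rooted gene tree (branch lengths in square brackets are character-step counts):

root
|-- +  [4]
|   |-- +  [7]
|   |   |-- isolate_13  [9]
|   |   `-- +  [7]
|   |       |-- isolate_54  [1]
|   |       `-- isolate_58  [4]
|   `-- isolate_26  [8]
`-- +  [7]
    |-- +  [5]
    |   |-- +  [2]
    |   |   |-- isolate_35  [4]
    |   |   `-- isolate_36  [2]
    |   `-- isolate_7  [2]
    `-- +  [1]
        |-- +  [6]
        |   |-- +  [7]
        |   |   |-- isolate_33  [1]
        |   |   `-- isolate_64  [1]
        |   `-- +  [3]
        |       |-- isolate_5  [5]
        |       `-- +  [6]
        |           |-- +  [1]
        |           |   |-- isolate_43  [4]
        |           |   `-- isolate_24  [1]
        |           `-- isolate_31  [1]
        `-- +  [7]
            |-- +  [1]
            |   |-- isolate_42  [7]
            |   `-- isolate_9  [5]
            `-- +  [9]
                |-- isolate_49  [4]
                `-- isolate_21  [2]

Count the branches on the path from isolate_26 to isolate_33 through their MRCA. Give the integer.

7

The MRCA of isolate_26 and isolate_33 is the root of the tree.
From isolate_26 up to that node: 2 branches. From isolate_33 up to the same node: 5 branches. Total: 2 + 5 = 7.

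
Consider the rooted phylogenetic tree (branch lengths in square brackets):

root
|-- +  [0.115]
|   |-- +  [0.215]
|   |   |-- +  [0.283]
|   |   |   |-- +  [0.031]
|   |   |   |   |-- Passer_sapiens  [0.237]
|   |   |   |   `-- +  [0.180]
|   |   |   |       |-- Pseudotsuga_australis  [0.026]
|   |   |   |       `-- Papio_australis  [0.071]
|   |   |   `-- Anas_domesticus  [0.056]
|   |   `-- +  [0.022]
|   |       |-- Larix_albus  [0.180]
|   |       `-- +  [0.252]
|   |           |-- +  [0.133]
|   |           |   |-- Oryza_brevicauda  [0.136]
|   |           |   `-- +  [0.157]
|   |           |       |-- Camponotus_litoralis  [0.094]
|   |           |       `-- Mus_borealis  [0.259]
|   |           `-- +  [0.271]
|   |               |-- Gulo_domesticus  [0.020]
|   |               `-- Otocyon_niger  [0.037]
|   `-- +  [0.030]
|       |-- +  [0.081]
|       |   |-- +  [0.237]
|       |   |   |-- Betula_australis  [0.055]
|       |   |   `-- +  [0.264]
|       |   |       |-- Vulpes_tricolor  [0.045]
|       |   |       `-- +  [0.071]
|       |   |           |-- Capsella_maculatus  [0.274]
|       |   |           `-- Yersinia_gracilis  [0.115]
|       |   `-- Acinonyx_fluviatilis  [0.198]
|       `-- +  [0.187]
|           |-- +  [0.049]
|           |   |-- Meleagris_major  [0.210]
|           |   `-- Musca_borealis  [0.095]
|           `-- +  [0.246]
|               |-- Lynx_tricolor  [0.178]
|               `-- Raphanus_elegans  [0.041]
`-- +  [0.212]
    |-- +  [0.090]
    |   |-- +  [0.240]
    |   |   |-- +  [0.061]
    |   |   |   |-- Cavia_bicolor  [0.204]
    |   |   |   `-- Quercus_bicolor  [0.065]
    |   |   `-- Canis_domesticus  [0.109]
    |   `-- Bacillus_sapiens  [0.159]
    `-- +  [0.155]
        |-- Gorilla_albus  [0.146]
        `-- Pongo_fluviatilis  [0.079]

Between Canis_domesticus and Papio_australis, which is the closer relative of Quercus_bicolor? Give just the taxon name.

Canis_domesticus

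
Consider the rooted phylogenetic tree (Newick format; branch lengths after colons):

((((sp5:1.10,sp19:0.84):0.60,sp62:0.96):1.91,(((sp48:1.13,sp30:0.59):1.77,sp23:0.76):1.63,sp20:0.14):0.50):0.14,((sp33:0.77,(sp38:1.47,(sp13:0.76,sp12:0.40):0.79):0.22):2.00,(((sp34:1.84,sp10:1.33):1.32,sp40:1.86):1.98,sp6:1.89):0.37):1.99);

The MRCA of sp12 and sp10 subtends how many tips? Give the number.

8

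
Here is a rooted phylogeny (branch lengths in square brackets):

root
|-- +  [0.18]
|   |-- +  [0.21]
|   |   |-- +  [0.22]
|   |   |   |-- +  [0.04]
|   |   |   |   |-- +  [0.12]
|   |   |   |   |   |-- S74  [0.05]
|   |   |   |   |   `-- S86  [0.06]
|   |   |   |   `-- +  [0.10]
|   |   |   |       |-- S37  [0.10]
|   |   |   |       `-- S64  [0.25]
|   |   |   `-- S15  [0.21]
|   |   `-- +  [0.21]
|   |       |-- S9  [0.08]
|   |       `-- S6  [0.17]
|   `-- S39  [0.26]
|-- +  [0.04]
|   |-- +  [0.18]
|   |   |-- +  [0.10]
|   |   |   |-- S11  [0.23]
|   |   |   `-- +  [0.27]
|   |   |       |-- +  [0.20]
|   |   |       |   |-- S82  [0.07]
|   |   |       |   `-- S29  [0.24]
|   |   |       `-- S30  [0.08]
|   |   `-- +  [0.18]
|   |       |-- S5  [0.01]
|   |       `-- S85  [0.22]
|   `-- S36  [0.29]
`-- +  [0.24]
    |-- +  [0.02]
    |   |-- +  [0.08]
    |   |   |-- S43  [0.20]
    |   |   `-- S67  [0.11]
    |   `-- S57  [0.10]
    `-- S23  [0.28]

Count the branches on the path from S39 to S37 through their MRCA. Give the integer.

The MRCA of S39 and S37 is the node subtending (((((S74,S86),(S37,S64)),S15),(S9,S6)),S39).
From S39 up to that node: 1 branch. From S37 up to the same node: 5 branches. Total: 1 + 5 = 6.

6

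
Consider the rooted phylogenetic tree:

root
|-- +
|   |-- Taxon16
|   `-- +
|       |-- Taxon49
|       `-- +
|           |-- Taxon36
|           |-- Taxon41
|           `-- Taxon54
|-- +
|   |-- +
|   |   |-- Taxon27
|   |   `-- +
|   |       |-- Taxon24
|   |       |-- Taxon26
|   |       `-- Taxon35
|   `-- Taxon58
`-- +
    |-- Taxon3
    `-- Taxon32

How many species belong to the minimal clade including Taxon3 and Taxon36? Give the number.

12

The MRCA of Taxon3 and Taxon36 is the root, so the clade is the entire tree.
That clade contains 12 terminal taxa: Taxon16, Taxon24, Taxon26, Taxon27, Taxon3, Taxon32, Taxon35, Taxon36, Taxon41, Taxon49, Taxon54, Taxon58.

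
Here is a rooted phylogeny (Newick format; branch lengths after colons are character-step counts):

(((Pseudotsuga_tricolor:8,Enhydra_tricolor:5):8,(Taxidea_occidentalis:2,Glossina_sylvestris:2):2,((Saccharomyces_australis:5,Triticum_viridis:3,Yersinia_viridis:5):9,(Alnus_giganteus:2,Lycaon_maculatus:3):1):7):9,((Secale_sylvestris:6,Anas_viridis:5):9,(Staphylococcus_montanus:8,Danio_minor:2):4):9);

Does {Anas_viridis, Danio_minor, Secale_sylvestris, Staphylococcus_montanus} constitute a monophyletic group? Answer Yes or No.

The most recent common ancestor of these taxa subtends ((Secale_sylvestris,Anas_viridis),(Staphylococcus_montanus,Danio_minor)).
That clade has exactly 4 tips — every listed taxon and nothing else — so the group is monophyletic.

Yes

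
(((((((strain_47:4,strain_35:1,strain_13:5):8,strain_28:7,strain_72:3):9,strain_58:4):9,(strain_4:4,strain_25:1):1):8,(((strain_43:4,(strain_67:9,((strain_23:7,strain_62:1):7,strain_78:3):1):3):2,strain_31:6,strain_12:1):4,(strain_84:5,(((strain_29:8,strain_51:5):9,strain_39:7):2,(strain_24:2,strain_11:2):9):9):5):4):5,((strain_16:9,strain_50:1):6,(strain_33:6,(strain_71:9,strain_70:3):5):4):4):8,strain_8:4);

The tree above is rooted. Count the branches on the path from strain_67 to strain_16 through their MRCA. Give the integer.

9

The MRCA of strain_67 and strain_16 is the node subtending ((((((strain_47,strain_35,strain_13),strain_28,strain_72),strain_58),(strain_4,strain_25)),(((strain_43,(strain_67,((strain_23,strain_62),strain_78))),strain_31,strain_12),(strain_84,(((strain_29,strain_51),strain_39),(strain_24,strain_11))))),((strain_16,strain_50),(strain_33,(strain_71,strain_70)))).
From strain_67 up to that node: 6 branches. From strain_16 up to the same node: 3 branches. Total: 6 + 3 = 9.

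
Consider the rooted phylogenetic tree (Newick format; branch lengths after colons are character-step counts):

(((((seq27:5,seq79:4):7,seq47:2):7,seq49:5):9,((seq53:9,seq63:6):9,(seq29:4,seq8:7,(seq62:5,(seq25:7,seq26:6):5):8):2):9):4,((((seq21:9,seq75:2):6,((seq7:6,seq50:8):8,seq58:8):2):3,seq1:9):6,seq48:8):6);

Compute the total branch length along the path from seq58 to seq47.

The path runs seq58 → … → MRCA → … → seq47; the MRCA is the root of the tree.
Branch lengths along that path: 8 + 2 + 3 + 6 + 6 + 4 + 9 + 7 + 2 = 47.

47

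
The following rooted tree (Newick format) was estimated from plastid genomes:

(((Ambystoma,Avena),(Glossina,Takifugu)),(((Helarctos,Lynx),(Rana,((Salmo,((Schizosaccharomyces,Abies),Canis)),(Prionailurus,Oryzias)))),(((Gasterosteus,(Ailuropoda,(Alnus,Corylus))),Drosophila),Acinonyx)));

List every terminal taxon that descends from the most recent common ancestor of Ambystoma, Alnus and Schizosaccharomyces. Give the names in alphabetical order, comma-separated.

Tracing Ambystoma: it sits inside (Ambystoma,Avena).
Tracing Alnus: it sits inside (Alnus,Corylus).
Tracing Schizosaccharomyces: it sits inside (Schizosaccharomyces,Abies).
The smallest clade enclosing all 3 is the whole tree (their MRCA is the root), so the answer is all 19 tips in alphabetical order.

Abies, Acinonyx, Ailuropoda, Alnus, Ambystoma, Avena, Canis, Corylus, Drosophila, Gasterosteus, Glossina, Helarctos, Lynx, Oryzias, Prionailurus, Rana, Salmo, Schizosaccharomyces, Takifugu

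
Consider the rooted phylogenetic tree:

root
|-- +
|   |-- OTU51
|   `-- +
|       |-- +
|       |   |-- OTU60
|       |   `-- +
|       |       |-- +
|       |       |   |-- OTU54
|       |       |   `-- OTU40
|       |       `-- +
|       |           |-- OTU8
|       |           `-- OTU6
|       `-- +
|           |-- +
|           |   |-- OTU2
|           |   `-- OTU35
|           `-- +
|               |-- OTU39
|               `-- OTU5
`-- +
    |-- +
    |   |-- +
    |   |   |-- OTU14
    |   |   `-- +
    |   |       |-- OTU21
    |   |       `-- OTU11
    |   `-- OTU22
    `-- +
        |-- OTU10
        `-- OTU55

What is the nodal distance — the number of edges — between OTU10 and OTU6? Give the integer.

9

The MRCA of OTU10 and OTU6 is the root of the tree.
From OTU10 up to that node: 3 branches. From OTU6 up to the same node: 6 branches. Total: 3 + 6 = 9.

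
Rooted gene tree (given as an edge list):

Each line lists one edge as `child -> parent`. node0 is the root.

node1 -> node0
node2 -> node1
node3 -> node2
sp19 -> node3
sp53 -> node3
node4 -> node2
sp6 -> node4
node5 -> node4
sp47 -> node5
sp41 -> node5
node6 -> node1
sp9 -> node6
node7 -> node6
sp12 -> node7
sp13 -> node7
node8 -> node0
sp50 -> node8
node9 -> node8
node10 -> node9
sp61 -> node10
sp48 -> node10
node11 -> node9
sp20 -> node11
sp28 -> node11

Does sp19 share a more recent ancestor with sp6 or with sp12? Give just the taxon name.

sp6

The MRCA of sp19 and sp6 subtends ((sp19,sp53),(sp6,(sp47,sp41))) (5 taxa).
The MRCA of sp19 and sp12 subtends (((sp19,sp53),(sp6,(sp47,sp41))),(sp9,(sp12,sp13))) (8 taxa).
The first is nested inside the second, so sp19 shares a more recent common ancestor with sp6.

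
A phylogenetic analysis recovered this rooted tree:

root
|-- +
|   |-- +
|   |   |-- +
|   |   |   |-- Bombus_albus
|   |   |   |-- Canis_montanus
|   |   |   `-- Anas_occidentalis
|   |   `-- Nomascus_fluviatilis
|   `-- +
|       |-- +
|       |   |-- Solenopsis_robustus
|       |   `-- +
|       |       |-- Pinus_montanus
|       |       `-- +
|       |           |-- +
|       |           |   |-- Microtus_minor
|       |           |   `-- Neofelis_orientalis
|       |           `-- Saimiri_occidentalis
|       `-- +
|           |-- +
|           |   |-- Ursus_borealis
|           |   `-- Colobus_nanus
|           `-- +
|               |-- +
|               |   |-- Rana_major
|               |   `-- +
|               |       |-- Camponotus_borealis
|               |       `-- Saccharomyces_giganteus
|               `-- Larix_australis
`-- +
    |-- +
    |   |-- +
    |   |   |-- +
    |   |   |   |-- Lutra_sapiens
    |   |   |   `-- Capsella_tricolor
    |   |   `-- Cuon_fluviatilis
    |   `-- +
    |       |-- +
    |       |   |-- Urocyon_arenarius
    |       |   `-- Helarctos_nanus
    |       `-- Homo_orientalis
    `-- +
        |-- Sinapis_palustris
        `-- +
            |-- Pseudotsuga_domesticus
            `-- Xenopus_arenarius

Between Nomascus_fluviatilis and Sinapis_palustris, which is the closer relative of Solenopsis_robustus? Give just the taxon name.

The MRCA of Solenopsis_robustus and Nomascus_fluviatilis subtends (((Bombus_albus,Canis_montanus,Anas_occidentalis),Nomascus_fluviatilis),((Solenopsis_robustus,(Pinus_montanus,((Microtus_minor,Neofelis_orientalis),Saimiri_occidentalis))),((Ursus_borealis,Colobus_nanus),((Rana_major,(Camponotus_borealis,Saccharomyces_giganteus)),Larix_australis)))) (15 taxa).
The MRCA of Solenopsis_robustus and Sinapis_palustris is the root, subtending the entire tree (24 taxa).
The first is nested inside the second, so Solenopsis_robustus shares a more recent common ancestor with Nomascus_fluviatilis.

Nomascus_fluviatilis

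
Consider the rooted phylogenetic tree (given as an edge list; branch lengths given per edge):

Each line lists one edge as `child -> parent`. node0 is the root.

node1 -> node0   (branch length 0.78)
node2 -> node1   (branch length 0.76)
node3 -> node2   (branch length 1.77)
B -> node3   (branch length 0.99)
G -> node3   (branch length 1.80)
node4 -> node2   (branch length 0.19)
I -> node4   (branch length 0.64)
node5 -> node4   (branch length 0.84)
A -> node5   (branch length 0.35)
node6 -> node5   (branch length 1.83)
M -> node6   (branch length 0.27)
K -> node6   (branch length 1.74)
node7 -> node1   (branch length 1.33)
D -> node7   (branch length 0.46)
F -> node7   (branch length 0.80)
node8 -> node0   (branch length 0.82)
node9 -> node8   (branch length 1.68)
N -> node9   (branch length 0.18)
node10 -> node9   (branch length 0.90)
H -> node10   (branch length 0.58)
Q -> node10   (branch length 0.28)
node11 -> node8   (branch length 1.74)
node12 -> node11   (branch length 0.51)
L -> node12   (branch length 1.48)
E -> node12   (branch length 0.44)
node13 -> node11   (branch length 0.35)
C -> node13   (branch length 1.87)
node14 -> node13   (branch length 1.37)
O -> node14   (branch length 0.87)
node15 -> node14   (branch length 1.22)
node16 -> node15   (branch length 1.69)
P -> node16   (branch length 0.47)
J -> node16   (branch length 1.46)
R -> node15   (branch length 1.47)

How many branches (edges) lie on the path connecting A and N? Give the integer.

The MRCA of A and N is the root of the tree.
From A up to that node: 5 branches. From N up to the same node: 3 branches. Total: 5 + 3 = 8.

8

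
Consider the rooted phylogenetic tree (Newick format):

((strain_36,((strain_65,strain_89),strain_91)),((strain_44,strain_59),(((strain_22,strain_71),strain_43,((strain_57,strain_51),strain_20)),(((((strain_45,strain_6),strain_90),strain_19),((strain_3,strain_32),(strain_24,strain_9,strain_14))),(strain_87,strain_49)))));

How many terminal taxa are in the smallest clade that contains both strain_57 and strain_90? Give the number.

17

The MRCA of strain_57 and strain_90 is the node subtending (((strain_22,strain_71),strain_43,((strain_57,strain_51),strain_20)),(((((strain_45,strain_6),strain_90),strain_19),((strain_3,strain_32),(strain_24,strain_9,strain_14))),(strain_87,strain_49))).
That clade contains 17 terminal taxa: strain_14, strain_19, strain_20, strain_22, strain_24, strain_3, strain_32, strain_43, strain_45, strain_49, strain_51, strain_57, strain_6, strain_71, strain_87, strain_9, strain_90.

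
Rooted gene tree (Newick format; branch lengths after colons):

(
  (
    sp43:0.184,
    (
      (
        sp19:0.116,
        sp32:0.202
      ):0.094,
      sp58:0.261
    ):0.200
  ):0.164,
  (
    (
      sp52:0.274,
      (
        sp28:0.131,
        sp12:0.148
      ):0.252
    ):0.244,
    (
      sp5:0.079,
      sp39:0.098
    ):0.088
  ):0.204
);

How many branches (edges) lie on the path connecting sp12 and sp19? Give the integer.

8

The MRCA of sp12 and sp19 is the root of the tree.
From sp12 up to that node: 4 branches. From sp19 up to the same node: 4 branches. Total: 4 + 4 = 8.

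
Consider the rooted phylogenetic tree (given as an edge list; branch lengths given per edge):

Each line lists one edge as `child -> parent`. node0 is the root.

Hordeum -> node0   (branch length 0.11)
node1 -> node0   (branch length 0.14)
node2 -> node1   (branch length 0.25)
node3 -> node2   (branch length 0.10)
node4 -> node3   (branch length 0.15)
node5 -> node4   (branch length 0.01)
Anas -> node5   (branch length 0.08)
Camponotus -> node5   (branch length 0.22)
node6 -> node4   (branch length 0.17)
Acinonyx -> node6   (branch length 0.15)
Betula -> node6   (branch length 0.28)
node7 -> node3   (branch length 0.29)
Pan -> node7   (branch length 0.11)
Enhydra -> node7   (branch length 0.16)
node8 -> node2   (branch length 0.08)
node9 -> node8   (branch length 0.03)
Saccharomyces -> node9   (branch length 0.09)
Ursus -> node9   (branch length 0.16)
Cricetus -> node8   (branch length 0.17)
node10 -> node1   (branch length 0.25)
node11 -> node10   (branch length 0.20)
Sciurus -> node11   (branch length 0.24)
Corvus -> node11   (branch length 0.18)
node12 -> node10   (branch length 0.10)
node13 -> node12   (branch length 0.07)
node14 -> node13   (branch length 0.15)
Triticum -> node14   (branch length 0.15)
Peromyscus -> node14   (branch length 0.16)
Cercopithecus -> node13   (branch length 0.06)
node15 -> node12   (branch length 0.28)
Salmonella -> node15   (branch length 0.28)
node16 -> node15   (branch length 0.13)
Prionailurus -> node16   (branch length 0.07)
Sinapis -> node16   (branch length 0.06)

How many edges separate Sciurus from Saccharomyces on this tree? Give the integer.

7

The MRCA of Sciurus and Saccharomyces is the node subtending (((((Anas,Camponotus),(Acinonyx,Betula)),(Pan,Enhydra)),((Saccharomyces,Ursus),Cricetus)),((Sciurus,Corvus),(((Triticum,Peromyscus),Cercopithecus),(Salmonella,(Prionailurus,Sinapis))))).
From Sciurus up to that node: 3 branches. From Saccharomyces up to the same node: 4 branches. Total: 3 + 4 = 7.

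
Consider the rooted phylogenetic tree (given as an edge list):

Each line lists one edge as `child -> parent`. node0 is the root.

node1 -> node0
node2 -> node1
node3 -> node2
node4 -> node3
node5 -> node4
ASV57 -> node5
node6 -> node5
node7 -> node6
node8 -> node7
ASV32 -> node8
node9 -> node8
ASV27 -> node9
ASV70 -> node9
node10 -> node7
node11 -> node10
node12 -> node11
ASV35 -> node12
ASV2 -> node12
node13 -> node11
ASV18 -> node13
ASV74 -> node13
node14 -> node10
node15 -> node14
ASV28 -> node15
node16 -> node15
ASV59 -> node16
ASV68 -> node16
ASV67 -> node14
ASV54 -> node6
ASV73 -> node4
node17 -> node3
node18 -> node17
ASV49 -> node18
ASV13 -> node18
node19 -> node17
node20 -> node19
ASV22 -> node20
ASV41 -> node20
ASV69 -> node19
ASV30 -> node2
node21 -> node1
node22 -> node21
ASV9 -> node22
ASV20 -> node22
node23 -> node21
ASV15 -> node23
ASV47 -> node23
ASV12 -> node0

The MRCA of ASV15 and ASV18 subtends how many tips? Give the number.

The MRCA of ASV15 and ASV18 is the node subtending (((((ASV57,(((ASV32,(ASV27,ASV70)),(((ASV35,ASV2),(ASV18,ASV74)),((ASV28,(ASV59,ASV68)),ASV67))),ASV54)),ASV73),((ASV49,ASV13),((ASV22,ASV41),ASV69))),ASV30),((ASV9,ASV20),(ASV15,ASV47))).
That clade contains 24 terminal taxa: ASV13, ASV15, ASV18, ASV2, ASV20, ASV22, ASV27, ASV28, ASV30, ASV32, ASV35, ASV41, ASV47, ASV49, ASV54, ASV57, ASV59, ASV67, ASV68, ASV69, ASV70, ASV73, ASV74, ASV9.

24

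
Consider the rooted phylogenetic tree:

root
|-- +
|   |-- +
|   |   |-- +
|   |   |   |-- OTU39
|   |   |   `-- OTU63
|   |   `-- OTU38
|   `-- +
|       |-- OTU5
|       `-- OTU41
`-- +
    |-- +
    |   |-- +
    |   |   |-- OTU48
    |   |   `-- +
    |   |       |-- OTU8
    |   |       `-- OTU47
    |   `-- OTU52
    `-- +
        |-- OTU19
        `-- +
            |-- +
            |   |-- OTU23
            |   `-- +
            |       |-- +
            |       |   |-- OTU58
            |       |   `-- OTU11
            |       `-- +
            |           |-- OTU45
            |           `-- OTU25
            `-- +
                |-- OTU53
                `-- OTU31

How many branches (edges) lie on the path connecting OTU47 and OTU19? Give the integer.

6

The MRCA of OTU47 and OTU19 is the node subtending (((OTU48,(OTU8,OTU47)),OTU52),(OTU19,((OTU23,((OTU58,OTU11),(OTU45,OTU25))),(OTU53,OTU31)))).
From OTU47 up to that node: 4 branches. From OTU19 up to the same node: 2 branches. Total: 4 + 2 = 6.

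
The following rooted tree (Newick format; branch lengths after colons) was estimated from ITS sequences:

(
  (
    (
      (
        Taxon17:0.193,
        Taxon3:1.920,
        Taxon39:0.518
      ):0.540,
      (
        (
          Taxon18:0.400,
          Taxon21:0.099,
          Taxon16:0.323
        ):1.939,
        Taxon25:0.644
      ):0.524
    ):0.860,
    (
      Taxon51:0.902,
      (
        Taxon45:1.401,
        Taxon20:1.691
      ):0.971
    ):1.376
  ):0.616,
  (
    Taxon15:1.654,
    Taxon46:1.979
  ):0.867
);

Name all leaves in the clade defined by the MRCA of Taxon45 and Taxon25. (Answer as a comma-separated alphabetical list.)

Taxon16, Taxon17, Taxon18, Taxon20, Taxon21, Taxon25, Taxon3, Taxon39, Taxon45, Taxon51

Tracing Taxon45: it sits inside (Taxon45,Taxon20).
Tracing Taxon25: it sits inside ((Taxon18,Taxon21,Taxon16),Taxon25).
The smallest clade enclosing both is (((Taxon17,Taxon3,Taxon39),((Taxon18,Taxon21,Taxon16),Taxon25)),(Taxon51,(Taxon45,Taxon20))); the answer is its 10 terminal taxa in alphabetical order.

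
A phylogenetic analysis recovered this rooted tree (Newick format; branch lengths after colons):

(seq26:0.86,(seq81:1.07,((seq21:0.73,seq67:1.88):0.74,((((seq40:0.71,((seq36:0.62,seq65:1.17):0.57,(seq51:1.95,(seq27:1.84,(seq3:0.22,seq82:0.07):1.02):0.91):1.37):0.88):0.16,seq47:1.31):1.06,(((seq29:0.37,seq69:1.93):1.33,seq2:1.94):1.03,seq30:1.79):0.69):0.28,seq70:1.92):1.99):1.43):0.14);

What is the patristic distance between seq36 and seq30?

5.77

The path runs seq36 → … → MRCA → … → seq30; the MRCA is the node subtending (((seq40,((seq36,seq65),(seq51,(seq27,(seq3,seq82))))),seq47),(((seq29,seq69),seq2),seq30)).
Branch lengths along that path: 0.62 + 0.57 + 0.88 + 0.16 + 1.06 + 0.69 + 1.79 = 5.77.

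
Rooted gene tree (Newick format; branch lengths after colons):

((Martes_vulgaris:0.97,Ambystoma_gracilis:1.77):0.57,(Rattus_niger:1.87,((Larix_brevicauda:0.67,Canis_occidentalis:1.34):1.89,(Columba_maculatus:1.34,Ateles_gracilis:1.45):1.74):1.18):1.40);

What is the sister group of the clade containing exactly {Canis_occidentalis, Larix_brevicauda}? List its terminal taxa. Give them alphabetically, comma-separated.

Ateles_gracilis, Columba_maculatus

The clade containing exactly {Canis_occidentalis, Larix_brevicauda} attaches to the tree at the node subtending ((Larix_brevicauda,Canis_occidentalis),(Columba_maculatus,Ateles_gracilis)).
The other lineage descending from that same node — the sister group — is (Columba_maculatus,Ateles_gracilis); its 2 tips in alphabetical order are the answer.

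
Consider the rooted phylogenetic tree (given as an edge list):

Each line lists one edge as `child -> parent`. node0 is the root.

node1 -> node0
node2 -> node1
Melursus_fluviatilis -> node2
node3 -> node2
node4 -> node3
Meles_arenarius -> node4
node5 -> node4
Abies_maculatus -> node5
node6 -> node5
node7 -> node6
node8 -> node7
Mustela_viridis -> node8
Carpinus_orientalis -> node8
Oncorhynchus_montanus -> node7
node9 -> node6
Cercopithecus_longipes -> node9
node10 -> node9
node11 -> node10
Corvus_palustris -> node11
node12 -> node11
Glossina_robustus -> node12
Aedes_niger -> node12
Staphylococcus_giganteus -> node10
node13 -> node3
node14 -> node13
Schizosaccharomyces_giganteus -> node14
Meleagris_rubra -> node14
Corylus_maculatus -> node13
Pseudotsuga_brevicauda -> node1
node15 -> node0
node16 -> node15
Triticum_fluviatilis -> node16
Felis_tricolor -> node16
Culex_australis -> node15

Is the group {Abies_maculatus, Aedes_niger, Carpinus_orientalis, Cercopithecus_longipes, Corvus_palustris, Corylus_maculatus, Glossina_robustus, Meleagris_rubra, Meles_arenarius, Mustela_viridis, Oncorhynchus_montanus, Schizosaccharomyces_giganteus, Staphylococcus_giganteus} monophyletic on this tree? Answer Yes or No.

Yes

The most recent common ancestor of these taxa subtends ((Meles_arenarius,(Abies_maculatus,(((Mustela_viridis,Carpinus_orientalis),Oncorhynchus_montanus),(Cercopithecus_longipes,((Corvus_palustris,(Glossina_robustus,Aedes_niger)),Staphylococcus_giganteus))))),((Schizosaccharomyces_giganteus,Meleagris_rubra),Corylus_maculatus)).
That clade has exactly 13 tips — every listed taxon and nothing else — so the group is monophyletic.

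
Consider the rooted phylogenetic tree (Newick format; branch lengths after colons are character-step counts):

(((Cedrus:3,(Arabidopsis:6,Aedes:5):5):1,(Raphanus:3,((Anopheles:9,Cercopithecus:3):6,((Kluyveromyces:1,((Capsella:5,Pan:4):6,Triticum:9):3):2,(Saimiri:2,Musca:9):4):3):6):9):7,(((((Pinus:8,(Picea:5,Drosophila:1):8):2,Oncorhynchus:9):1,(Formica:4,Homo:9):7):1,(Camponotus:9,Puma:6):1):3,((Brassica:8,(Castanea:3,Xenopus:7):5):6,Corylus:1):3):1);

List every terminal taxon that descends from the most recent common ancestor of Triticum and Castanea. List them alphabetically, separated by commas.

Aedes, Anopheles, Arabidopsis, Brassica, Camponotus, Capsella, Castanea, Cedrus, Cercopithecus, Corylus, Drosophila, Formica, Homo, Kluyveromyces, Musca, Oncorhynchus, Pan, Picea, Pinus, Puma, Raphanus, Saimiri, Triticum, Xenopus

Tracing Triticum: it sits inside ((Capsella,Pan),Triticum).
Tracing Castanea: it sits inside (Castanea,Xenopus).
The smallest clade enclosing both is the whole tree (their MRCA is the root), so the answer is all 24 tips in alphabetical order.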